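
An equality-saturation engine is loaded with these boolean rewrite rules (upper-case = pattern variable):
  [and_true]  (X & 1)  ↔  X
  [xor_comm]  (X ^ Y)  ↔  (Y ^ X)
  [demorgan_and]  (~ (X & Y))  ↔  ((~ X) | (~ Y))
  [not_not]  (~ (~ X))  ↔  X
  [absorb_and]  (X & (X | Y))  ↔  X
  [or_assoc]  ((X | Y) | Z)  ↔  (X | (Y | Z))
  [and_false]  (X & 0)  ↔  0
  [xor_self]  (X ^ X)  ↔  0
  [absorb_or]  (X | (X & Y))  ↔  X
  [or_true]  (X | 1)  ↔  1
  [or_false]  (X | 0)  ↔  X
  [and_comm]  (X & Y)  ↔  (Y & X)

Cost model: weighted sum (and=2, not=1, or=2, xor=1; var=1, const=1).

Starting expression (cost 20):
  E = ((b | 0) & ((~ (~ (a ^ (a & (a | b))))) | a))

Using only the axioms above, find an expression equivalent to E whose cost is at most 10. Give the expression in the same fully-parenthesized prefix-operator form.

step 1: absorb_and (→) rewrites (a & (a | b)) into a, now ((b | 0) & ((~ (~ (a ^ a))) | a))
step 2: xor_self (→) rewrites (a ^ a) into 0, now ((b | 0) & ((~ (~ 0)) | a))
step 3: not_not (→) rewrites (~ (~ 0)) into 0, reaching cost 10 (bound 10)

((b | 0) & (0 | a))   [cost 10]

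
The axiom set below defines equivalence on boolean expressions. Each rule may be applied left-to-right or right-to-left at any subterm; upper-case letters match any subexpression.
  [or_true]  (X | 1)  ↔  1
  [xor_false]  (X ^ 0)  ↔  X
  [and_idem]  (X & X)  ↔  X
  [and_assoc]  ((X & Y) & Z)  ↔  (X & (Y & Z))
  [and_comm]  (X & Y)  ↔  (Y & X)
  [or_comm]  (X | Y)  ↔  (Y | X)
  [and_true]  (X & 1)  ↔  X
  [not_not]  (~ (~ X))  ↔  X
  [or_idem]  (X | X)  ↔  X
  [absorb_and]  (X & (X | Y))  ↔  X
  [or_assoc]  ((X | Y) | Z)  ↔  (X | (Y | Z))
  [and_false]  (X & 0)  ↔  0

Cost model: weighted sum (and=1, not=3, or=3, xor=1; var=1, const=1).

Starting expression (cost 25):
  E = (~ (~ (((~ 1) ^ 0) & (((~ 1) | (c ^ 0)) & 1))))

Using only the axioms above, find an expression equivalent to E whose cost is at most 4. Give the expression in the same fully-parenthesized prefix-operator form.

1. [not_not →] (~ (~ (((~ 1) ^ 0) & (((~ 1) | (c ^ 0)) & 1))))  →  (((~ 1) ^ 0) & (((~ 1) | (c ^ 0)) & 1))
2. [and_true →] (((~ 1) | (c ^ 0)) & 1)  →  ((~ 1) | (c ^ 0));  E = (((~ 1) ^ 0) & ((~ 1) | (c ^ 0)))
3. [xor_false →] ((~ 1) ^ 0)  →  (~ 1);  E = ((~ 1) & ((~ 1) | (c ^ 0)))
4. [xor_false →] (c ^ 0)  →  c;  E = ((~ 1) & ((~ 1) | c))
5. [absorb_and →] ((~ 1) & ((~ 1) | c))  →  (~ 1);  cost 4 ≤ 4, done

(~ 1)   [cost 4]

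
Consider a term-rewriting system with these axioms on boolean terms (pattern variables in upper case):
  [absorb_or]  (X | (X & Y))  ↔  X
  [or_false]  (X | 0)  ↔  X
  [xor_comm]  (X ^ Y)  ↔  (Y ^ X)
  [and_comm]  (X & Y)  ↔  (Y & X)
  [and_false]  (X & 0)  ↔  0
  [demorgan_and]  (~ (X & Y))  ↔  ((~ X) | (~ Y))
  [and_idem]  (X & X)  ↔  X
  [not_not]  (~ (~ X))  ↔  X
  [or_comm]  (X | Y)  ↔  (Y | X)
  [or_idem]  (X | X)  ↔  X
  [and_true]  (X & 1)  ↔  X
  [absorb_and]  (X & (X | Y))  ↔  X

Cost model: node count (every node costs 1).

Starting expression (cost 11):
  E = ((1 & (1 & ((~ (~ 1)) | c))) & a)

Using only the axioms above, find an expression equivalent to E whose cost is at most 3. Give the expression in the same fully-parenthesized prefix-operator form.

(1 & a)   [cost 3]

(1) (~ (~ 1))  =[not_not →]=  1    ⊢ ((1 & (1 & (1 | c))) & a)
(2) (1 & (1 | c))  =[absorb_and →]=  1    ⊢ ((1 & 1) & a)
(3) (1 & 1)  =[and_true →]=  1    ⊢ cost 3, within 3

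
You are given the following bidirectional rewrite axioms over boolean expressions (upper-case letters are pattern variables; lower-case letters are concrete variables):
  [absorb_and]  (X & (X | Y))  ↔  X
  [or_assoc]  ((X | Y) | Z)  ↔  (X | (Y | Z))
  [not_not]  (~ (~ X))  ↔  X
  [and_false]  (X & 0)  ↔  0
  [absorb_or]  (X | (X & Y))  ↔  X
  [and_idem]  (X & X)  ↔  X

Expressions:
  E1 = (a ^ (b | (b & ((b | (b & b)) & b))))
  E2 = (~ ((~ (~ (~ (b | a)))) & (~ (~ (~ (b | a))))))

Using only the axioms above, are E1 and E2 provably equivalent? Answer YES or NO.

NO

Every axiom is a valid identity, so a rewrite proof would force E1 and E2 to agree under every assignment.
At a=1, b=1: E1 = 0 but E2 = 1; they differ, so no derivation exists.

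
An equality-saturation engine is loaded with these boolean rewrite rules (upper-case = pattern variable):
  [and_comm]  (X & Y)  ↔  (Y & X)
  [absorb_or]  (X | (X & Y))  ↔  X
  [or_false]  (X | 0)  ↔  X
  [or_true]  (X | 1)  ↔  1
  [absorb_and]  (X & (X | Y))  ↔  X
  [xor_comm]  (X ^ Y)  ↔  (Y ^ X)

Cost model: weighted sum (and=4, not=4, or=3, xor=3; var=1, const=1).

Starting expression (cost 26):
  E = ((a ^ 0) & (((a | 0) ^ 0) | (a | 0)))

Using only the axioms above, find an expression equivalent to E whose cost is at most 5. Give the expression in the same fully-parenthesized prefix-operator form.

(a ^ 0)   [cost 5]

step 1: or_false (→) rewrites (a | 0) into a, now ((a ^ 0) & (((a | 0) ^ 0) | a))
step 2: or_false (→) rewrites (a | 0) into a, now ((a ^ 0) & ((a ^ 0) | a))
step 3: absorb_and (→) rewrites ((a ^ 0) & ((a ^ 0) | a)) into (a ^ 0), reaching cost 5 (bound 5)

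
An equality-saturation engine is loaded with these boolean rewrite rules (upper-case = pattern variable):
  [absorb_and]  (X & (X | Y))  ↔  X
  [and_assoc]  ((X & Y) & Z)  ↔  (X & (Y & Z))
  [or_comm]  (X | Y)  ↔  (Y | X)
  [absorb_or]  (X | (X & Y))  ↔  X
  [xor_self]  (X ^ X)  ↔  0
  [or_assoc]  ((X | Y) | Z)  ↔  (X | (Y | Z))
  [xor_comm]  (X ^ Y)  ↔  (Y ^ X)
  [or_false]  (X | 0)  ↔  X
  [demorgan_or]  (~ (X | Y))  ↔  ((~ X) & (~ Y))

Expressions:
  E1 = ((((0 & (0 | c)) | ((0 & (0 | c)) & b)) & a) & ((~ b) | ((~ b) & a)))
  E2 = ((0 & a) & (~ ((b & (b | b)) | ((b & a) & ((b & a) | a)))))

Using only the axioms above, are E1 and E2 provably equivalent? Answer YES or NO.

YES

(1) ((0 & (0 | c)) | ((0 & (0 | c)) & b))  =[absorb_or →]=  (0 & (0 | c))    ⊢ (((0 & (0 | c)) & a) & ((~ b) | ((~ b) & a)))
(2) ((~ b) | ((~ b) & a))  =[absorb_or →]=  (~ b)    ⊢ (((0 & (0 | c)) & a) & (~ b))
(3) (0 & (0 | c))  =[absorb_and →]=  0    ⊢ ((0 & a) & (~ b))
(4) b  =[absorb_or ←]=  (b | (b & a))    ⊢ ((0 & a) & (~ (b | (b & a))))
(5) b  =[absorb_and ←]=  (b & (b | b))    ⊢ ((0 & a) & (~ ((b & (b | b)) | (b & a))))
(6) (b & a)  =[absorb_and ←]=  ((b & a) & ((b & a) | a))    ⊢ E2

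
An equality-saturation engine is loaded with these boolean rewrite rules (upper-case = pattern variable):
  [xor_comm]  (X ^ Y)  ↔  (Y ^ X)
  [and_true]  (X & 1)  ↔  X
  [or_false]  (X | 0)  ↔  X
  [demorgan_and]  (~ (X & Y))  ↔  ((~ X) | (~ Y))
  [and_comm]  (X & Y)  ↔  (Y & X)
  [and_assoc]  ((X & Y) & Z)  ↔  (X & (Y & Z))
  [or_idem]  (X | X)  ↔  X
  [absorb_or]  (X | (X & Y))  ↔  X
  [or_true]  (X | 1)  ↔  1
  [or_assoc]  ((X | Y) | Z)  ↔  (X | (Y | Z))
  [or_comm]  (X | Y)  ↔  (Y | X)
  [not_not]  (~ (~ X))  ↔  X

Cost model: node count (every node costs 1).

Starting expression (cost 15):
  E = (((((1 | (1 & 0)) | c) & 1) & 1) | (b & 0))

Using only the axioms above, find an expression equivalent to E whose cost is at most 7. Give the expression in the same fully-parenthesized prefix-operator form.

((1 | c) | (b & 0))   [cost 7]

step 1: and_true (→) rewrites ((((1 | (1 & 0)) | c) & 1) & 1) into (((1 | (1 & 0)) | c) & 1), now ((((1 | (1 & 0)) | c) & 1) | (b & 0))
step 2: absorb_or (→) rewrites (1 | (1 & 0)) into 1, now (((1 | c) & 1) | (b & 0))
step 3: and_true (→) rewrites ((1 | c) & 1) into (1 | c), reaching cost 7 (bound 7)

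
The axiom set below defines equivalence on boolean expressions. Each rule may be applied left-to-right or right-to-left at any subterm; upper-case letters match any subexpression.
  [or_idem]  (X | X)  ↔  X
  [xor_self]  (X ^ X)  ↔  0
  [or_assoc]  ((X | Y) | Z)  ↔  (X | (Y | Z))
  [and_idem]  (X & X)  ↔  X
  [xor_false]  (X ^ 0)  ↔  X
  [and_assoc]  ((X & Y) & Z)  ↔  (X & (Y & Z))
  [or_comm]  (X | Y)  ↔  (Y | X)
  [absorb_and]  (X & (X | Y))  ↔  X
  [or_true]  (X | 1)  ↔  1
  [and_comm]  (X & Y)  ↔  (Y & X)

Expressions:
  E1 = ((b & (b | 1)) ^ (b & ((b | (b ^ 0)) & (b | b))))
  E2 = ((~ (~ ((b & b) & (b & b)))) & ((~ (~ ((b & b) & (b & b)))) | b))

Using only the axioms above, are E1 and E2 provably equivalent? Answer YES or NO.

NO

The axioms are sound identities: if E1 ↔* E2 then E1 and E2 evaluate identically under any assignment.
Under b=1: E1 evaluates to 0, E2 to 1. Distinct ⇒ no rewrite sequence connects them.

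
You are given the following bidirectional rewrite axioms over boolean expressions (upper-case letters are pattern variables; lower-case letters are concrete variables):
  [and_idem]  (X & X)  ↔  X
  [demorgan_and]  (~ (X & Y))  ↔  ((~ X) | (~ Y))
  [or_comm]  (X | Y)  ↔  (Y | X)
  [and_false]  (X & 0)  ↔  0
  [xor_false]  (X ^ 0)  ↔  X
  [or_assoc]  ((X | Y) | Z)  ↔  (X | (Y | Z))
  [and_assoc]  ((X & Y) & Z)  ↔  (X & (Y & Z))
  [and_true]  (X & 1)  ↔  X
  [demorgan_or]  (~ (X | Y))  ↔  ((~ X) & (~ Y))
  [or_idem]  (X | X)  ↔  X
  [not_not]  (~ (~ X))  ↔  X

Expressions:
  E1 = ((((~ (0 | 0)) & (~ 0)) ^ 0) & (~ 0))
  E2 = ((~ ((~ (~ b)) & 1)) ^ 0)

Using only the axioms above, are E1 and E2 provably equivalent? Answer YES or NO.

The axioms are sound identities: if E1 ↔* E2 then E1 and E2 evaluate identically under any assignment.
Under b=1: E1 evaluates to 1, E2 to 0. Distinct ⇒ no rewrite sequence connects them.

NO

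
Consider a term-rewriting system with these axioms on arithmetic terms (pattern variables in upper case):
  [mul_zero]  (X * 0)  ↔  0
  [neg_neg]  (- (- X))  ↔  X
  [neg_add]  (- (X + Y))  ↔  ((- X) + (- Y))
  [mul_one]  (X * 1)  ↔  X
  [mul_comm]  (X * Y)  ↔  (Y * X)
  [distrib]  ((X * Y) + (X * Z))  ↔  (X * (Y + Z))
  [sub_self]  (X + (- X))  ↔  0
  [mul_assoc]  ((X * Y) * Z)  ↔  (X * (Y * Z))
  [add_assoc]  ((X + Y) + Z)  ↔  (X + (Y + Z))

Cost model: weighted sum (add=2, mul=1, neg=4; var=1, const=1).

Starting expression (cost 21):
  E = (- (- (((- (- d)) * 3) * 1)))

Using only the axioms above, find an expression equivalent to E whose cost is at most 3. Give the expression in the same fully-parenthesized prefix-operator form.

(d * 3)   [cost 3]

(1) (((- (- d)) * 3) * 1)  =[mul_one →]=  ((- (- d)) * 3)    ⊢ (- (- ((- (- d)) * 3)))
(2) (- (- ((- (- d)) * 3)))  =[neg_neg →]=  ((- (- d)) * 3)
(3) (- (- d))  =[neg_neg →]=  d    ⊢ cost 3, within 3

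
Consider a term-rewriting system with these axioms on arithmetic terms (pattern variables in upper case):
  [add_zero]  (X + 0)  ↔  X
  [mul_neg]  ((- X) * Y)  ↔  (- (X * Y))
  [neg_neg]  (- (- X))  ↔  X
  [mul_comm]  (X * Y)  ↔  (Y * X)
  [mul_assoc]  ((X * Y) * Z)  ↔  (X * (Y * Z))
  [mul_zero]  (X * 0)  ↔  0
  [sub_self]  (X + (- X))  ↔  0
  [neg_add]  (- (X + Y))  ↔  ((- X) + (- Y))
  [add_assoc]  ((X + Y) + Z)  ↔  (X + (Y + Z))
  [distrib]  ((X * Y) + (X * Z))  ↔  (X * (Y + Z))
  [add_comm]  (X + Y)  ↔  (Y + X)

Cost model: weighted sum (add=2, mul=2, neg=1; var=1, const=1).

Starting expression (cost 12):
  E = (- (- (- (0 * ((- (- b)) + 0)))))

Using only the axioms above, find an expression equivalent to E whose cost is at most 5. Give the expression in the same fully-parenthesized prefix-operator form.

step 1: add_zero (→) rewrites ((- (- b)) + 0) into (- (- b)), now (- (- (- (0 * (- (- b))))))
step 2: neg_neg (→) rewrites (- (- (- (0 * (- (- b)))))) into (- (0 * (- (- b))))
step 3: neg_neg (→) rewrites (- (- b)) into b, reaching cost 5 (bound 5)

(- (0 * b))   [cost 5]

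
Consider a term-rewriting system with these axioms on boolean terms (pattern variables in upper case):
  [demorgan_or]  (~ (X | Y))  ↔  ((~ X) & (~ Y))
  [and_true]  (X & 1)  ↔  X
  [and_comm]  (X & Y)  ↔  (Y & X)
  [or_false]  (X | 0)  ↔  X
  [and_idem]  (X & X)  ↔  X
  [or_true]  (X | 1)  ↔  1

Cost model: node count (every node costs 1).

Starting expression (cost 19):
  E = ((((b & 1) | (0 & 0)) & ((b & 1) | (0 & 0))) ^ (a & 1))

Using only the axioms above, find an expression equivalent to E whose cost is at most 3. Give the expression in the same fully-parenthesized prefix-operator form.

(b ^ a)   [cost 3]

(1) (((b & 1) | (0 & 0)) & ((b & 1) | (0 & 0)))  =[and_idem →]=  ((b & 1) | (0 & 0))    ⊢ (((b & 1) | (0 & 0)) ^ (a & 1))
(2) (a & 1)  =[and_true →]=  a    ⊢ (((b & 1) | (0 & 0)) ^ a)
(3) (0 & 0)  =[and_idem →]=  0    ⊢ (((b & 1) | 0) ^ a)
(4) ((b & 1) | 0)  =[or_false →]=  (b & 1)    ⊢ ((b & 1) ^ a)
(5) (b & 1)  =[and_true →]=  b    ⊢ cost 3, within 3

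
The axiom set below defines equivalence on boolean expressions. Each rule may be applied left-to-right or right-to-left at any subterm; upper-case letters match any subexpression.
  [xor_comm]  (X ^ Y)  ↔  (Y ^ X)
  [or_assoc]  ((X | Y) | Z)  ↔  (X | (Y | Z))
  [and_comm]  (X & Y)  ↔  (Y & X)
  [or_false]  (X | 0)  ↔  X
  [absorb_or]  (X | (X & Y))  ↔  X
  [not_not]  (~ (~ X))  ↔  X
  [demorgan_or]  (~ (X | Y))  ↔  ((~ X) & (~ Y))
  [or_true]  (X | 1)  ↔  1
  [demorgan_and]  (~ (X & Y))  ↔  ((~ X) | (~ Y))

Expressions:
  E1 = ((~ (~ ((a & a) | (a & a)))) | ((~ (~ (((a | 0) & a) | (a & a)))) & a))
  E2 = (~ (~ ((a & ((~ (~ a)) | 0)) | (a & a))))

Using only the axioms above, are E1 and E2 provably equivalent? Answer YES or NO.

step 1: or_false (→) rewrites (a | 0) into a, now ((~ (~ ((a & a) | (a & a)))) | ((~ (~ ((a & a) | (a & a)))) & a))
step 2: absorb_or (→) rewrites ((~ (~ ((a & a) | (a & a)))) | ((~ (~ ((a & a) | (a & a)))) & a)) into (~ (~ ((a & a) | (a & a))))
step 3: or_false (←) rewrites a into (a | 0), now (~ (~ ((a & (a | 0)) | (a & a))))
step 4: not_not (←) rewrites a into (~ (~ a)), which is E2

YES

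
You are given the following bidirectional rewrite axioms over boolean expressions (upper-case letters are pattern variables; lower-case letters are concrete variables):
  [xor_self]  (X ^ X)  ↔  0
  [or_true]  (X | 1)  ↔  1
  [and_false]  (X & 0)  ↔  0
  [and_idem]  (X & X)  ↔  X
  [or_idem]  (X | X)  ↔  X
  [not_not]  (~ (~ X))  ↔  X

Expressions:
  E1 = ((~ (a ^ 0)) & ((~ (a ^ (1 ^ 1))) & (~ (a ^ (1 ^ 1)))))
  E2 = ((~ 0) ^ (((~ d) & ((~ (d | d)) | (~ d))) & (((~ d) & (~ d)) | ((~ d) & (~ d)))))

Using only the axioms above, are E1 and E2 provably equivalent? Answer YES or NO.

Every axiom is a valid identity, so a rewrite proof would force E1 and E2 to agree under every assignment.
At a=0, d=0: E1 = 1 but E2 = 0; they differ, so no derivation exists.

NO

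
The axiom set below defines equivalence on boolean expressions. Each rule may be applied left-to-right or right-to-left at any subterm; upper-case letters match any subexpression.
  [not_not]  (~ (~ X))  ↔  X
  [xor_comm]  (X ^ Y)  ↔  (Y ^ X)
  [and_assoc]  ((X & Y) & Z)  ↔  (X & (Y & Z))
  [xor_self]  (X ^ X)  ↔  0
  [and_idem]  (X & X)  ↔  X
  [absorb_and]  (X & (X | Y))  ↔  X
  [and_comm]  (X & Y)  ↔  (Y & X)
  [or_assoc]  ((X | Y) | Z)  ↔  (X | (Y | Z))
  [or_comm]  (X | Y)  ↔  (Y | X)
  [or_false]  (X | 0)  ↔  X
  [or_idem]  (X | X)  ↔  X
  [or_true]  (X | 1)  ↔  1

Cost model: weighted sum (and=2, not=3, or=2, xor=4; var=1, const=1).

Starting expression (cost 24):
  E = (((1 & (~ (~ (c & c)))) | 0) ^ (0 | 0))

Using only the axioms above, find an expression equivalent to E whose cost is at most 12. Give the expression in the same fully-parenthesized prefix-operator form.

((1 & c) ^ (0 | 0))   [cost 12]

(1) ((1 & (~ (~ (c & c)))) | 0)  =[or_false →]=  (1 & (~ (~ (c & c))))    ⊢ ((1 & (~ (~ (c & c)))) ^ (0 | 0))
(2) (c & c)  =[and_idem →]=  c    ⊢ ((1 & (~ (~ c))) ^ (0 | 0))
(3) (~ (~ c))  =[not_not →]=  c    ⊢ cost 12, within 12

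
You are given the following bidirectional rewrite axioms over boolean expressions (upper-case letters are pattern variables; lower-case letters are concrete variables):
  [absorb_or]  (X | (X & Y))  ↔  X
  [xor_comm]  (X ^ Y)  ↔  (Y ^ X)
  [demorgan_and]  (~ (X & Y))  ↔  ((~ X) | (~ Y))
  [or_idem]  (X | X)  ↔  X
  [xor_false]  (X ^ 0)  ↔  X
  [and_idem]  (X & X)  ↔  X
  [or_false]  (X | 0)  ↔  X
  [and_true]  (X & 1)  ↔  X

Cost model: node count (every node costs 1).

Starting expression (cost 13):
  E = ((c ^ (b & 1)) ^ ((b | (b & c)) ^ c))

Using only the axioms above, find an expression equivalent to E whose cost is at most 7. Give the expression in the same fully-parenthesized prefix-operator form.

((c ^ b) ^ (b ^ c))   [cost 7]

step 1: and_true (→) rewrites (b & 1) into b, now ((c ^ b) ^ ((b | (b & c)) ^ c))
step 2: absorb_or (→) rewrites (b | (b & c)) into b, reaching cost 7 (bound 7)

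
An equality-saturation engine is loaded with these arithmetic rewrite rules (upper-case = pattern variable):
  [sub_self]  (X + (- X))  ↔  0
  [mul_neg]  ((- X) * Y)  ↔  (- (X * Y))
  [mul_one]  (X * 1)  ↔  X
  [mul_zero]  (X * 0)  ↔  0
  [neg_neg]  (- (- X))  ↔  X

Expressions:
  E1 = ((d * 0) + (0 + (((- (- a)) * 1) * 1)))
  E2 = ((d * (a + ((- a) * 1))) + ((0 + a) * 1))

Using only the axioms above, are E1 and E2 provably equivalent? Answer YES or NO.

YES

(1) ((- (- a)) * 1)  =[mul_one →]=  (- (- a))    ⊢ ((d * 0) + (0 + ((- (- a)) * 1)))
(2) ((- (- a)) * 1)  =[mul_one →]=  (- (- a))    ⊢ ((d * 0) + (0 + (- (- a))))
(3) (- (- a))  =[neg_neg →]=  a    ⊢ ((d * 0) + (0 + a))
(4) 0  =[sub_self ←]=  (a + (- a))    ⊢ ((d * (a + (- a))) + (0 + a))
(5) (0 + a)  =[mul_one ←]=  ((0 + a) * 1)    ⊢ ((d * (a + (- a))) + ((0 + a) * 1))
(6) (- a)  =[mul_one ←]=  ((- a) * 1)    ⊢ E2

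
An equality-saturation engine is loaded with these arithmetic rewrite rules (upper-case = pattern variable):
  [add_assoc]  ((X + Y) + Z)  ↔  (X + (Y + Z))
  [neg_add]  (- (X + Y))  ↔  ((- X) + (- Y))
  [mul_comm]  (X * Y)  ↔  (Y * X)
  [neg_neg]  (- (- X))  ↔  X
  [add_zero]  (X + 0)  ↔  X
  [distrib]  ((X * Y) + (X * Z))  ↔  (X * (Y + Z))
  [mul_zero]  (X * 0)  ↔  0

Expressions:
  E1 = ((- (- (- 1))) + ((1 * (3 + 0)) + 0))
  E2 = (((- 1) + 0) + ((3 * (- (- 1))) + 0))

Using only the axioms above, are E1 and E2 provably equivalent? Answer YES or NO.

YES

(1) (3 + 0)  =[add_zero →]=  3    ⊢ ((- (- (- 1))) + ((1 * 3) + 0))
(2) ((1 * 3) + 0)  =[add_zero →]=  (1 * 3)    ⊢ ((- (- (- 1))) + (1 * 3))
(3) (- (- (- 1)))  =[neg_neg →]=  (- 1)    ⊢ ((- 1) + (1 * 3))
(4) (1 * 3)  =[add_zero ←]=  ((1 * 3) + 0)    ⊢ ((- 1) + ((1 * 3) + 0))
(5) (1 * 3)  =[mul_comm →]=  (3 * 1)    ⊢ ((- 1) + ((3 * 1) + 0))
(6) (- 1)  =[add_zero ←]=  ((- 1) + 0)    ⊢ (((- 1) + 0) + ((3 * 1) + 0))
(7) 1  =[neg_neg ←]=  (- (- 1))    ⊢ E2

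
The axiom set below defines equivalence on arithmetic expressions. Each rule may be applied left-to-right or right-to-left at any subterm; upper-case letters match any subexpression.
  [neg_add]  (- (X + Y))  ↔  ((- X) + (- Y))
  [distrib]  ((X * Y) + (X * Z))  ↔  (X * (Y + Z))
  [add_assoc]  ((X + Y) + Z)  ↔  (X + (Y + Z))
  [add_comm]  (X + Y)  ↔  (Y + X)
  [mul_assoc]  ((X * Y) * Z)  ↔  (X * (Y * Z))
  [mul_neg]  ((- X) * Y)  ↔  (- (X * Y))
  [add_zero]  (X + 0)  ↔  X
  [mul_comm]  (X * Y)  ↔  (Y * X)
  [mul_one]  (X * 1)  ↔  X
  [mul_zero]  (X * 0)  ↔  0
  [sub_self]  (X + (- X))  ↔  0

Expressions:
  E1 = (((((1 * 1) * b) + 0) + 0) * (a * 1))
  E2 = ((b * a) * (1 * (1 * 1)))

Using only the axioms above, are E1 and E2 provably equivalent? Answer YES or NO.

YES

step 1: mul_one (→) rewrites (1 * 1) into 1, now ((((1 * b) + 0) + 0) * (a * 1))
step 2: mul_one (→) rewrites (a * 1) into a, now ((((1 * b) + 0) + 0) * a)
step 3: mul_comm (→) rewrites (1 * b) into (b * 1), now ((((b * 1) + 0) + 0) * a)
step 4: add_zero (→) rewrites ((b * 1) + 0) into (b * 1), now (((b * 1) + 0) * a)
step 5: add_zero (→) rewrites ((b * 1) + 0) into (b * 1), now ((b * 1) * a)
step 6: mul_one (→) rewrites (b * 1) into b, now (b * a)
step 7: mul_one (←) rewrites (b * a) into ((b * a) * 1)
step 8: mul_one (←) rewrites 1 into (1 * 1), now ((b * a) * (1 * 1))
step 9: mul_one (←) rewrites 1 into (1 * 1), which is E2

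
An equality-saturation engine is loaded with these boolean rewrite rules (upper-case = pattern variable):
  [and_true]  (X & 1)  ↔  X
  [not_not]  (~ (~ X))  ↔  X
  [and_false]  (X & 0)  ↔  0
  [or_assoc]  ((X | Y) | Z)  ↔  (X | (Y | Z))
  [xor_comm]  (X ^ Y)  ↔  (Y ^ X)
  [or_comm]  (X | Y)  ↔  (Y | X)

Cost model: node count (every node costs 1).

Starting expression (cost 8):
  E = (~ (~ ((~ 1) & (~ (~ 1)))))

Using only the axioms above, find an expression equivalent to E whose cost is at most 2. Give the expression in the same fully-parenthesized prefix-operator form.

(~ 1)   [cost 2]

1. [not_not →] (~ (~ ((~ 1) & (~ (~ 1)))))  →  ((~ 1) & (~ (~ 1)))
2. [not_not →] (~ (~ 1))  →  1;  E = ((~ 1) & 1)
3. [and_true →] ((~ 1) & 1)  →  (~ 1);  cost 2 ≤ 2, done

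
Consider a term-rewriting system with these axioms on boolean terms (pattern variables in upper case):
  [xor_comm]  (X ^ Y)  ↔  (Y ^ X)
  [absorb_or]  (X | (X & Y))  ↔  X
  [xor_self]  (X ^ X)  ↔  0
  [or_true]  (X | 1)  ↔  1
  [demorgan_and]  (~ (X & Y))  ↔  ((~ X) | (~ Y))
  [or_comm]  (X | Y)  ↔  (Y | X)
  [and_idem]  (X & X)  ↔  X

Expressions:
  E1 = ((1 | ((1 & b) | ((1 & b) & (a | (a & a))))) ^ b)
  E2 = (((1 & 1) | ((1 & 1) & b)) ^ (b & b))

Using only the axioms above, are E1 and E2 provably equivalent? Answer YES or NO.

YES

1. [absorb_or →] (a | (a & a))  →  a;  E1 = ((1 | ((1 & b) | ((1 & b) & a))) ^ b)
2. [absorb_or →] ((1 & b) | ((1 & b) & a))  →  (1 & b);  E1 = ((1 | (1 & b)) ^ b)
3. [absorb_or →] (1 | (1 & b))  →  1;  E1 = (1 ^ b)
4. [and_idem ←] 1  →  (1 & 1);  E1 = ((1 & 1) ^ b)
5. [absorb_or ←] (1 & 1)  →  ((1 & 1) | ((1 & 1) & b));  E1 = (((1 & 1) | ((1 & 1) & b)) ^ b)
6. [and_idem ←] b  →  (b & b);  this is E2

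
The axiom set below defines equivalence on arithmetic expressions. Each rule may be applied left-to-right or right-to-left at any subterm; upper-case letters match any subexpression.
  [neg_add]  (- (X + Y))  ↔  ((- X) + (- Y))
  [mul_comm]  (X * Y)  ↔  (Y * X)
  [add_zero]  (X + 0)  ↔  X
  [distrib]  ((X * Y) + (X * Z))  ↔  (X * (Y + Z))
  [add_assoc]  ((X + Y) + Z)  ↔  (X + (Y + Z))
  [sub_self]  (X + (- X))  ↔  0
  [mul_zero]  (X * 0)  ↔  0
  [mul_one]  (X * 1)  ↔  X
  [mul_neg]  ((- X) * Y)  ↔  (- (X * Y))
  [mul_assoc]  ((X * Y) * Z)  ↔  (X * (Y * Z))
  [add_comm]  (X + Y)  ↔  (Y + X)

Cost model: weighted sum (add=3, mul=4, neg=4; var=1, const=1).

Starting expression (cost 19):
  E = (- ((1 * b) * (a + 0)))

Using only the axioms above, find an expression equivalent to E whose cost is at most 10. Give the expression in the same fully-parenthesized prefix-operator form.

(- (b * a))   [cost 10]

step 1: add_zero (→) rewrites (a + 0) into a, now (- ((1 * b) * a))
step 2: mul_comm (→) rewrites (1 * b) into (b * 1), now (- ((b * 1) * a))
step 3: mul_one (→) rewrites (b * 1) into b, reaching cost 10 (bound 10)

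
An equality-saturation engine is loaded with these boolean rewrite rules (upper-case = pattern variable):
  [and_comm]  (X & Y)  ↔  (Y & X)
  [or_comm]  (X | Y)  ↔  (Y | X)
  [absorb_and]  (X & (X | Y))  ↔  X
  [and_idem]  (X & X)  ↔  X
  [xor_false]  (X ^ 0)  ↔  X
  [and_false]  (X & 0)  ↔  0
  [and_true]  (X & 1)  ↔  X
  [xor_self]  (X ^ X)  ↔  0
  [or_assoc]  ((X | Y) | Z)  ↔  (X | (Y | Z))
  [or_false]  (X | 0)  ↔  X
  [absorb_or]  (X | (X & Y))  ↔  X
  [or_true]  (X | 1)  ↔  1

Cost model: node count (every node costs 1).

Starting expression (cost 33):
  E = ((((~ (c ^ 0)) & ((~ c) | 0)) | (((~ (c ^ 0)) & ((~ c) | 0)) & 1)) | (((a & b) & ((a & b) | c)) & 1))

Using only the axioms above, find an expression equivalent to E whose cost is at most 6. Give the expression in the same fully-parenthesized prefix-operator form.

((~ c) | (a & b))   [cost 6]

1. [absorb_or →] (((~ (c ^ 0)) & ((~ c) | 0)) | (((~ (c ^ 0)) & ((~ c) | 0)) & 1))  →  ((~ (c ^ 0)) & ((~ c) | 0));  E = (((~ (c ^ 0)) & ((~ c) | 0)) | (((a & b) & ((a & b) | c)) & 1))
2. [and_true →] (((a & b) & ((a & b) | c)) & 1)  →  ((a & b) & ((a & b) | c));  E = (((~ (c ^ 0)) & ((~ c) | 0)) | ((a & b) & ((a & b) | c)))
3. [xor_false →] (c ^ 0)  →  c;  E = (((~ c) & ((~ c) | 0)) | ((a & b) & ((a & b) | c)))
4. [absorb_and →] ((~ c) & ((~ c) | 0))  →  (~ c);  E = ((~ c) | ((a & b) & ((a & b) | c)))
5. [absorb_and →] ((a & b) & ((a & b) | c))  →  (a & b);  cost 6 ≤ 6, done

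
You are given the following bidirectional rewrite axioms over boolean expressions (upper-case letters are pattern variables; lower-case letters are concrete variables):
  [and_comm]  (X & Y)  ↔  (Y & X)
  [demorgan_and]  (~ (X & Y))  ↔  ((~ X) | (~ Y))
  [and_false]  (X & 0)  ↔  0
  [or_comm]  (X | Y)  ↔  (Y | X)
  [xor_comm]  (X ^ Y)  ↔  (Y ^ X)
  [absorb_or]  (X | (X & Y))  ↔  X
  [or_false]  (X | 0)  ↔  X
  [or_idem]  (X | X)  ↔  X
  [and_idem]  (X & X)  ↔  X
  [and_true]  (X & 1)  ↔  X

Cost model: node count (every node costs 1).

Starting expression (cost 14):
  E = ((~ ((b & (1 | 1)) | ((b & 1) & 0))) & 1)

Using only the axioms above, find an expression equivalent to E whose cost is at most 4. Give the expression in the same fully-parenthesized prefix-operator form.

(1) (1 | 1)  =[or_idem →]=  1    ⊢ ((~ ((b & 1) | ((b & 1) & 0))) & 1)
(2) ((~ ((b & 1) | ((b & 1) & 0))) & 1)  =[and_true →]=  (~ ((b & 1) | ((b & 1) & 0)))
(3) ((b & 1) | ((b & 1) & 0))  =[absorb_or →]=  (b & 1)    ⊢ cost 4, within 4

(~ (b & 1))   [cost 4]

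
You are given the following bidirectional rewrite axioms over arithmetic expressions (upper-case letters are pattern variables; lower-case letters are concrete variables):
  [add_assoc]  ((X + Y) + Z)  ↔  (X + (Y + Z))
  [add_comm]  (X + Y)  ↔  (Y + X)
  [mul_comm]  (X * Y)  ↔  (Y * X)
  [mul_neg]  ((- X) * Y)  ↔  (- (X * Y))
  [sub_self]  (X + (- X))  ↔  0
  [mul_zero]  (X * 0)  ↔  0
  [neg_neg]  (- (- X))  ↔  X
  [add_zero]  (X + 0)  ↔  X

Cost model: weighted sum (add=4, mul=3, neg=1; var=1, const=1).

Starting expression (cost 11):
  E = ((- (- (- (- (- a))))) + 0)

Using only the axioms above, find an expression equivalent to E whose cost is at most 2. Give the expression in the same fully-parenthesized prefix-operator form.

(1) (- (- (- (- a))))  =[neg_neg →]=  (- (- a))    ⊢ ((- (- (- a))) + 0)
(2) ((- (- (- a))) + 0)  =[add_zero →]=  (- (- (- a)))
(3) (- (- (- a)))  =[neg_neg →]=  (- a)    ⊢ cost 2, within 2

(- a)   [cost 2]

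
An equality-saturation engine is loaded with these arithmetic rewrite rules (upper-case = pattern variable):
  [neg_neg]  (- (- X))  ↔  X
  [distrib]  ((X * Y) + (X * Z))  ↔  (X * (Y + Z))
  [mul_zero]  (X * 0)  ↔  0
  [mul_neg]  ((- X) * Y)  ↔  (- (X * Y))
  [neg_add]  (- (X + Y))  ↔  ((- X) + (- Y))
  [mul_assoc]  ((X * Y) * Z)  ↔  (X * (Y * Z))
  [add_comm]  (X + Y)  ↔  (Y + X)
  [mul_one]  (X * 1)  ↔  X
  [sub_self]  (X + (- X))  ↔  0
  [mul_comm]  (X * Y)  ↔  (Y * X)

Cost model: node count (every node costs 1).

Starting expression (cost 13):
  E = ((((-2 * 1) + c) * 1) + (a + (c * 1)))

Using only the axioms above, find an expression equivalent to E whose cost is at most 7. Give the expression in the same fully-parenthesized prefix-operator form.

step 1: mul_one (→) rewrites (c * 1) into c, now ((((-2 * 1) + c) * 1) + (a + c))
step 2: mul_one (→) rewrites (((-2 * 1) + c) * 1) into ((-2 * 1) + c), now (((-2 * 1) + c) + (a + c))
step 3: mul_one (→) rewrites (-2 * 1) into -2, reaching cost 7 (bound 7)

((-2 + c) + (a + c))   [cost 7]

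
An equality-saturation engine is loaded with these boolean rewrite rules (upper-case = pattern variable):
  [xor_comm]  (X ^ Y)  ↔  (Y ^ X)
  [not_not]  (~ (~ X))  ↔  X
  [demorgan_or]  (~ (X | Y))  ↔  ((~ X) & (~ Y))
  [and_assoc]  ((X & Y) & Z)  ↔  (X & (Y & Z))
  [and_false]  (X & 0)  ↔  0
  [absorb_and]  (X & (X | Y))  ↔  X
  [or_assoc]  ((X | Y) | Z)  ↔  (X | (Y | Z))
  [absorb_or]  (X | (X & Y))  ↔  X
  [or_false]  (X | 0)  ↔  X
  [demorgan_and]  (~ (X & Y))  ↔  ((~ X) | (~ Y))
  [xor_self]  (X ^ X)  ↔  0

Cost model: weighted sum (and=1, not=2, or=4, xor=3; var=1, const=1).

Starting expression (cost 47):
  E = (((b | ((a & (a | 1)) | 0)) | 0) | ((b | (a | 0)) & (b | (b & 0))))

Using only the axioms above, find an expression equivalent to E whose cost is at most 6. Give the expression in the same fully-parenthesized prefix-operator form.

step 1: or_false (→) rewrites ((b | ((a & (a | 1)) | 0)) | 0) into (b | ((a & (a | 1)) | 0)), now ((b | ((a & (a | 1)) | 0)) | ((b | (a | 0)) & (b | (b & 0))))
step 2: absorb_and (→) rewrites (a & (a | 1)) into a, now ((b | (a | 0)) | ((b | (a | 0)) & (b | (b & 0))))
step 3: absorb_or (→) rewrites (b | (b & 0)) into b, now ((b | (a | 0)) | ((b | (a | 0)) & b))
step 4: absorb_or (→) rewrites ((b | (a | 0)) | ((b | (a | 0)) & b)) into (b | (a | 0))
step 5: or_false (→) rewrites (a | 0) into a, reaching cost 6 (bound 6)

(b | a)   [cost 6]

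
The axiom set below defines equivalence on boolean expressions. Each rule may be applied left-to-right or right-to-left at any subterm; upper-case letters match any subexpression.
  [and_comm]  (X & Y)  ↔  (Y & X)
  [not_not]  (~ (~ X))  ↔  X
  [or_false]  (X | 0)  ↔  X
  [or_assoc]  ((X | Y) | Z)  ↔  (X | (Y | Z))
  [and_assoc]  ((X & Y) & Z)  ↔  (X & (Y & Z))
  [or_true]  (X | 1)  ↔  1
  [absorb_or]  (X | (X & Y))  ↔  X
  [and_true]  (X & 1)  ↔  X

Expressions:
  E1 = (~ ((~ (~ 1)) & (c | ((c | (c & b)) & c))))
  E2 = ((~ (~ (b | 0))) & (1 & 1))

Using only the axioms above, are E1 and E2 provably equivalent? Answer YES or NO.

NO

All listed rules preserve value, hence provable equivalence implies equal values everywhere; look for a separating assignment.
b=0, c=0 gives E1 ↦ 1, E2 ↦ 0; values differ ⇒ not provably equivalent.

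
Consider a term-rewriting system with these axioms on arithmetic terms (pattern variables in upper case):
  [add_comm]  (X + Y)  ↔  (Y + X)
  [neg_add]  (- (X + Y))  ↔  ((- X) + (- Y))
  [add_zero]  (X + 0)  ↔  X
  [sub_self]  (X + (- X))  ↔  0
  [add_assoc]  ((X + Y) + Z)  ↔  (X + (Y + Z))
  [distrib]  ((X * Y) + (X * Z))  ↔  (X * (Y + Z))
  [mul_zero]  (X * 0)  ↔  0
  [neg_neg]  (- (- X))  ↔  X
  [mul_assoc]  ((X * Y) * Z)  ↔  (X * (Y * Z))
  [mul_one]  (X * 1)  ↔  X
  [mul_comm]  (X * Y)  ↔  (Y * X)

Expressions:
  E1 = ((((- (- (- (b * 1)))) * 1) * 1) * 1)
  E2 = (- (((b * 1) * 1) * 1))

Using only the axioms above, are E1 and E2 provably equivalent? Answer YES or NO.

YES

(1) (- (- (- (b * 1))))  =[neg_neg →]=  (- (b * 1))    ⊢ ((((- (b * 1)) * 1) * 1) * 1)
(2) ((- (b * 1)) * 1)  =[mul_one →]=  (- (b * 1))    ⊢ (((- (b * 1)) * 1) * 1)
(3) ((- (b * 1)) * 1)  =[mul_one →]=  (- (b * 1))    ⊢ ((- (b * 1)) * 1)
(4) ((- (b * 1)) * 1)  =[mul_one →]=  (- (b * 1))
(5) b  =[mul_one ←]=  (b * 1)    ⊢ (- ((b * 1) * 1))
(6) (b * 1)  =[mul_one ←]=  ((b * 1) * 1)    ⊢ E2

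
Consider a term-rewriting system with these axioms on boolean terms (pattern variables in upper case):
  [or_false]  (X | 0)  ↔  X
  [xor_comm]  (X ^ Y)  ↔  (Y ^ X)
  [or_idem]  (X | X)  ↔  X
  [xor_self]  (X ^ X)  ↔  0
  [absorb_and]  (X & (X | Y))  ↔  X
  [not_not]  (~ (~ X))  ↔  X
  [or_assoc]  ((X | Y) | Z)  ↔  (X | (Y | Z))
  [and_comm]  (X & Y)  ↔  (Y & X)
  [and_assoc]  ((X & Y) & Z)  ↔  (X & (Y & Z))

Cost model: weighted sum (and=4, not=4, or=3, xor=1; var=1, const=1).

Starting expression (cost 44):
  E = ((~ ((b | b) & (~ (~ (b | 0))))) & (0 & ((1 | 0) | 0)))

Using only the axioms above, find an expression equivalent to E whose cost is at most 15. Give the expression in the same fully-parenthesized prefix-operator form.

step 1: not_not (→) rewrites (~ (~ (b | 0))) into (b | 0), now ((~ ((b | b) & (b | 0))) & (0 & ((1 | 0) | 0)))
step 2: or_idem (→) rewrites (b | b) into b, now ((~ (b & (b | 0))) & (0 & ((1 | 0) | 0)))
step 3: or_false (→) rewrites ((1 | 0) | 0) into (1 | 0), now ((~ (b & (b | 0))) & (0 & (1 | 0)))
step 4: absorb_and (→) rewrites (b & (b | 0)) into b, now ((~ b) & (0 & (1 | 0)))
step 5: or_false (→) rewrites (1 | 0) into 1, reaching cost 15 (bound 15)

((~ b) & (0 & 1))   [cost 15]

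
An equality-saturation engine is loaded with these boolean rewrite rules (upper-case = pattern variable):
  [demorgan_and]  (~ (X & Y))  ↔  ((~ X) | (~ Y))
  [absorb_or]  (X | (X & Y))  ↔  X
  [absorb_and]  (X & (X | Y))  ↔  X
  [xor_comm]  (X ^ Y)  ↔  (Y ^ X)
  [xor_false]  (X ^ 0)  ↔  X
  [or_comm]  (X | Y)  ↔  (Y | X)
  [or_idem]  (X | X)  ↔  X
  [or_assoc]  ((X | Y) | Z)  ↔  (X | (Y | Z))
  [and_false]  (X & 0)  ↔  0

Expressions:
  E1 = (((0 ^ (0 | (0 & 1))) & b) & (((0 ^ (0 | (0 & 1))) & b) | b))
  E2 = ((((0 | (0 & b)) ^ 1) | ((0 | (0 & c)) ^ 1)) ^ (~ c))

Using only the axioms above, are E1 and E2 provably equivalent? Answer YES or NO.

NO

All listed rules preserve value, hence provable equivalence implies equal values everywhere; look for a separating assignment.
b=0, c=1 gives E1 ↦ 0, E2 ↦ 1; values differ ⇒ not provably equivalent.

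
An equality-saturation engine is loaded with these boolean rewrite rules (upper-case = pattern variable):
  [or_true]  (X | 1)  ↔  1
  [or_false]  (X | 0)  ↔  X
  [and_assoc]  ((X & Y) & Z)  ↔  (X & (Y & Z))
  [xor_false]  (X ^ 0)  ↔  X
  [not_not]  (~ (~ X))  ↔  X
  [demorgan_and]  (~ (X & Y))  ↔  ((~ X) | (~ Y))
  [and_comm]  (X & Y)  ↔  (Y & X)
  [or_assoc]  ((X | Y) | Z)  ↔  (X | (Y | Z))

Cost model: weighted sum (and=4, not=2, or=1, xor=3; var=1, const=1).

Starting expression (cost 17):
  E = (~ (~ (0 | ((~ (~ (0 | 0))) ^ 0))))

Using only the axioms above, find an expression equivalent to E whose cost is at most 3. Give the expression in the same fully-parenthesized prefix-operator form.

1. [not_not →] (~ (~ (0 | ((~ (~ (0 | 0))) ^ 0))))  →  (0 | ((~ (~ (0 | 0))) ^ 0))
2. [or_false →] (0 | 0)  →  0;  E = (0 | ((~ (~ 0)) ^ 0))
3. [xor_false →] ((~ (~ 0)) ^ 0)  →  (~ (~ 0));  E = (0 | (~ (~ 0)))
4. [not_not →] (~ (~ 0))  →  0;  cost 3 ≤ 3, done

(0 | 0)   [cost 3]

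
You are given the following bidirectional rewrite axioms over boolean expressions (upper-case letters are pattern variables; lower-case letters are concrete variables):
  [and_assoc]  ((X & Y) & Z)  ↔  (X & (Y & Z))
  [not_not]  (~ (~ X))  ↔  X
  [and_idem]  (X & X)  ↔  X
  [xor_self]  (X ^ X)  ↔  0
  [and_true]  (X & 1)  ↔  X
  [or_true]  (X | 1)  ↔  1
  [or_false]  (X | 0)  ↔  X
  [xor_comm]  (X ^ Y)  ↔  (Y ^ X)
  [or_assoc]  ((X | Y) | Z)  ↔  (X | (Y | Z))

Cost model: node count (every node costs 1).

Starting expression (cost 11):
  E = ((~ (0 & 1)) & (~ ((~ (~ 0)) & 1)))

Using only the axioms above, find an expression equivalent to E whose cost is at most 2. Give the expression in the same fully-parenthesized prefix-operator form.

(~ 0)   [cost 2]

step 1: not_not (→) rewrites (~ (~ 0)) into 0, now ((~ (0 & 1)) & (~ (0 & 1)))
step 2: and_idem (→) rewrites ((~ (0 & 1)) & (~ (0 & 1))) into (~ (0 & 1))
step 3: and_true (→) rewrites (0 & 1) into 0, reaching cost 2 (bound 2)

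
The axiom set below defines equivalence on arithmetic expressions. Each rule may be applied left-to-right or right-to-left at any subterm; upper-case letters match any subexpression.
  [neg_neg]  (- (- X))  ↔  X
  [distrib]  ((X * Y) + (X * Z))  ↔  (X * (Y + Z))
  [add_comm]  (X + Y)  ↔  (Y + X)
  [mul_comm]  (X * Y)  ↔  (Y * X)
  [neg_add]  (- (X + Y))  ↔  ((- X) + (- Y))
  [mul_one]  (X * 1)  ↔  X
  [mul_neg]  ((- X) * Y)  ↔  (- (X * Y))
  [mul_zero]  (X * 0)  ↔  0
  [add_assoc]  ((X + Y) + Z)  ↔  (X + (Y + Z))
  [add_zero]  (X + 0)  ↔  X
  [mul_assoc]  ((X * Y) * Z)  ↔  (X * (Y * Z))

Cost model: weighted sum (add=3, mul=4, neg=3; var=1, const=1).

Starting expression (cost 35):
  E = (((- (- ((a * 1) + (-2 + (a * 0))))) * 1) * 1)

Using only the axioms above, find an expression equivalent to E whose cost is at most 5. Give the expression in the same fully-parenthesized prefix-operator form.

(a + -2)   [cost 5]

step 1: neg_neg (→) rewrites (- (- ((a * 1) + (-2 + (a * 0))))) into ((a * 1) + (-2 + (a * 0))), now ((((a * 1) + (-2 + (a * 0))) * 1) * 1)
step 2: mul_zero (→) rewrites (a * 0) into 0, now ((((a * 1) + (-2 + 0)) * 1) * 1)
step 3: add_zero (→) rewrites (-2 + 0) into -2, now ((((a * 1) + -2) * 1) * 1)
step 4: mul_one (→) rewrites ((((a * 1) + -2) * 1) * 1) into (((a * 1) + -2) * 1)
step 5: mul_one (→) rewrites (a * 1) into a, now ((a + -2) * 1)
step 6: mul_one (→) rewrites ((a + -2) * 1) into (a + -2), reaching cost 5 (bound 5)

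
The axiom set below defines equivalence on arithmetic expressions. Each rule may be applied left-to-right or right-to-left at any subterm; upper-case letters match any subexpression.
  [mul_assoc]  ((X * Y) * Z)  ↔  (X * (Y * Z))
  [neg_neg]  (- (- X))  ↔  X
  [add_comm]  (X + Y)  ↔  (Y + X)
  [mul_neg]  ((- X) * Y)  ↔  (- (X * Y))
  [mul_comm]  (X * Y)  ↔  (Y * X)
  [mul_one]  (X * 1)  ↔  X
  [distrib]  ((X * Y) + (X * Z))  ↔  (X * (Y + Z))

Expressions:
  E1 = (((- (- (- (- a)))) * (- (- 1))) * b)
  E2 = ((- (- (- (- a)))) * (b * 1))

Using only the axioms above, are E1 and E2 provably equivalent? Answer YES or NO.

1. [neg_neg →] (- (- a))  →  a;  E1 = (((- (- a)) * (- (- 1))) * b)
2. [neg_neg →] (- (- 1))  →  1;  E1 = (((- (- a)) * 1) * b)
3. [mul_one →] ((- (- a)) * 1)  →  (- (- a));  E1 = ((- (- a)) * b)
4. [neg_neg →] (- (- a))  →  a;  E1 = (a * b)
5. [mul_one ←] b  →  (b * 1);  E1 = (a * (b * 1))
6. [neg_neg ←] a  →  (- (- a));  E1 = ((- (- a)) * (b * 1))
7. [neg_neg ←] (- (- a))  →  (- (- (- (- a))));  this is E2

YES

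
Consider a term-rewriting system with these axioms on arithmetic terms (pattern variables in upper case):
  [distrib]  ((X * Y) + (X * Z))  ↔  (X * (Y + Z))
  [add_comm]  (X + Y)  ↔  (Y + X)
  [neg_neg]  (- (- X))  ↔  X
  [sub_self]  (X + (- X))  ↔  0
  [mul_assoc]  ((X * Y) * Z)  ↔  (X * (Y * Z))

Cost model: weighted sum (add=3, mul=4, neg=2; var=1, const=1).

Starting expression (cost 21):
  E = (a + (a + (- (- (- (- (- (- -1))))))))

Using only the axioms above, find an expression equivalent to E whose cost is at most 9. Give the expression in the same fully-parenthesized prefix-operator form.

(a + (a + -1))   [cost 9]

1. [neg_neg →] (- (- (- (- (- (- -1))))))  →  (- (- (- (- -1))));  E = (a + (a + (- (- (- (- -1))))))
2. [neg_neg →] (- (- -1))  →  -1;  E = (a + (a + (- (- -1))))
3. [neg_neg →] (- (- -1))  →  -1;  cost 9 ≤ 9, done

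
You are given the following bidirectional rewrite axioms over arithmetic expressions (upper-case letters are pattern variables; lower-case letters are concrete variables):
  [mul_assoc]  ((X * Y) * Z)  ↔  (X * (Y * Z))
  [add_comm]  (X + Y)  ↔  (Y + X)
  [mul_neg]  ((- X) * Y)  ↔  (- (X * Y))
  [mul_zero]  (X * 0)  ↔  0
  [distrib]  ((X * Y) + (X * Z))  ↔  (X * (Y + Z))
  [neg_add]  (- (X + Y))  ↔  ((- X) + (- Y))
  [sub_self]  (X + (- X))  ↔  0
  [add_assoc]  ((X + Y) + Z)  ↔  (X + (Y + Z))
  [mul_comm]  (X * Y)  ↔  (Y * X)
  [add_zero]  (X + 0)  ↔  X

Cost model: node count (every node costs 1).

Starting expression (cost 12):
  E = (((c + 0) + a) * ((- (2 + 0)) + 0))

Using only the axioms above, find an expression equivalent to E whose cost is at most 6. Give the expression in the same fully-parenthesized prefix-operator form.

((c + a) * (- 2))   [cost 6]

step 1: add_zero (→) rewrites (2 + 0) into 2, now (((c + 0) + a) * ((- 2) + 0))
step 2: add_zero (→) rewrites ((- 2) + 0) into (- 2), now (((c + 0) + a) * (- 2))
step 3: add_zero (→) rewrites (c + 0) into c, reaching cost 6 (bound 6)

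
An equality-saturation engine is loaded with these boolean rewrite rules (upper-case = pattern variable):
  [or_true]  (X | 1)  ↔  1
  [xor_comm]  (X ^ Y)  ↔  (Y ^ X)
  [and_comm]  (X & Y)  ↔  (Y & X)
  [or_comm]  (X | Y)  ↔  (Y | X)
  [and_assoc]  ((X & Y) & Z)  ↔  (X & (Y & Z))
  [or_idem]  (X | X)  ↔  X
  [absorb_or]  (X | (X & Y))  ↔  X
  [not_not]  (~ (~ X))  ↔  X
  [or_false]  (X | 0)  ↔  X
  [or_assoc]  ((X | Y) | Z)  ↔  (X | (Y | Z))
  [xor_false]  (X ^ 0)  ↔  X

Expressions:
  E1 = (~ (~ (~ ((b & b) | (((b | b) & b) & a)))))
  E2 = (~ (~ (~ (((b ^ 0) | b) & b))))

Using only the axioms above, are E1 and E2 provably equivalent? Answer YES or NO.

1. [not_not →] (~ (~ (~ ((b & b) | (((b | b) & b) & a)))))  →  (~ ((b & b) | (((b | b) & b) & a)))
2. [or_idem →] (b | b)  →  b;  E1 = (~ ((b & b) | ((b & b) & a)))
3. [absorb_or →] ((b & b) | ((b & b) & a))  →  (b & b);  E1 = (~ (b & b))
4. [or_idem ←] b  →  (b | b);  E1 = (~ ((b | b) & b))
5. [not_not ←] (~ ((b | b) & b))  →  (~ (~ (~ ((b | b) & b))))
6. [xor_false ←] b  →  (b ^ 0);  this is E2

YES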